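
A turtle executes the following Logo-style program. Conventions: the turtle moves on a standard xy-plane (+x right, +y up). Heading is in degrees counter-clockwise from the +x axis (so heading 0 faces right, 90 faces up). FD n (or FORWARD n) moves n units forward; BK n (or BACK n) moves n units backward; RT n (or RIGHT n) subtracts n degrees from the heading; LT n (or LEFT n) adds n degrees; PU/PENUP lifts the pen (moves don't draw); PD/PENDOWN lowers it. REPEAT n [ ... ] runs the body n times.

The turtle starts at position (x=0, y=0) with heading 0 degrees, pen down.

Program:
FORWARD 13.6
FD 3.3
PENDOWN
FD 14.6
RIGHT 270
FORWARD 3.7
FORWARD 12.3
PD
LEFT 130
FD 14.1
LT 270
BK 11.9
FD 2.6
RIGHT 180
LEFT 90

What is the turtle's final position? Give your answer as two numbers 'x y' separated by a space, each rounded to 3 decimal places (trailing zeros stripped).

Answer: 26.677 -0.188

Derivation:
Executing turtle program step by step:
Start: pos=(0,0), heading=0, pen down
FD 13.6: (0,0) -> (13.6,0) [heading=0, draw]
FD 3.3: (13.6,0) -> (16.9,0) [heading=0, draw]
PD: pen down
FD 14.6: (16.9,0) -> (31.5,0) [heading=0, draw]
RT 270: heading 0 -> 90
FD 3.7: (31.5,0) -> (31.5,3.7) [heading=90, draw]
FD 12.3: (31.5,3.7) -> (31.5,16) [heading=90, draw]
PD: pen down
LT 130: heading 90 -> 220
FD 14.1: (31.5,16) -> (20.699,6.937) [heading=220, draw]
LT 270: heading 220 -> 130
BK 11.9: (20.699,6.937) -> (28.348,-2.179) [heading=130, draw]
FD 2.6: (28.348,-2.179) -> (26.677,-0.188) [heading=130, draw]
RT 180: heading 130 -> 310
LT 90: heading 310 -> 40
Final: pos=(26.677,-0.188), heading=40, 8 segment(s) drawn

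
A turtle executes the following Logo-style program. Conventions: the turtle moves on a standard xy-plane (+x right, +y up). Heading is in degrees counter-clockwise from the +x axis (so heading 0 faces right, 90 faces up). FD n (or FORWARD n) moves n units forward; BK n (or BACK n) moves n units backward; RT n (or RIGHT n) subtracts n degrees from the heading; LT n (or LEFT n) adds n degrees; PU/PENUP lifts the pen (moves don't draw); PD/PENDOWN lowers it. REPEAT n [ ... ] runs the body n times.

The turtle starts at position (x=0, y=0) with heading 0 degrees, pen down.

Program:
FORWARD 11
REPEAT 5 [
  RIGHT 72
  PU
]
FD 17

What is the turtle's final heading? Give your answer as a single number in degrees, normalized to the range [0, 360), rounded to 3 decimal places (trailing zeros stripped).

Answer: 0

Derivation:
Executing turtle program step by step:
Start: pos=(0,0), heading=0, pen down
FD 11: (0,0) -> (11,0) [heading=0, draw]
REPEAT 5 [
  -- iteration 1/5 --
  RT 72: heading 0 -> 288
  PU: pen up
  -- iteration 2/5 --
  RT 72: heading 288 -> 216
  PU: pen up
  -- iteration 3/5 --
  RT 72: heading 216 -> 144
  PU: pen up
  -- iteration 4/5 --
  RT 72: heading 144 -> 72
  PU: pen up
  -- iteration 5/5 --
  RT 72: heading 72 -> 0
  PU: pen up
]
FD 17: (11,0) -> (28,0) [heading=0, move]
Final: pos=(28,0), heading=0, 1 segment(s) drawn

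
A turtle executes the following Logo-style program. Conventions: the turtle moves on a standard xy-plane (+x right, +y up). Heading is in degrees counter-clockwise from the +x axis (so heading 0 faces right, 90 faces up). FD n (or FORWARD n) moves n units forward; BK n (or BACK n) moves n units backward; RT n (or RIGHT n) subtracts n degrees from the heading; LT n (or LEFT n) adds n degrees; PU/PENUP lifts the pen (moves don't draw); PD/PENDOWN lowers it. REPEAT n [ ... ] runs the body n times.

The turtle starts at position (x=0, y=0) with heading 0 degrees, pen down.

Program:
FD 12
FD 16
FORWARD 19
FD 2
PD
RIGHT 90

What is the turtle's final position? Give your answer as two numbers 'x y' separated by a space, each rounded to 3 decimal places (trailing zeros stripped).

Answer: 49 0

Derivation:
Executing turtle program step by step:
Start: pos=(0,0), heading=0, pen down
FD 12: (0,0) -> (12,0) [heading=0, draw]
FD 16: (12,0) -> (28,0) [heading=0, draw]
FD 19: (28,0) -> (47,0) [heading=0, draw]
FD 2: (47,0) -> (49,0) [heading=0, draw]
PD: pen down
RT 90: heading 0 -> 270
Final: pos=(49,0), heading=270, 4 segment(s) drawn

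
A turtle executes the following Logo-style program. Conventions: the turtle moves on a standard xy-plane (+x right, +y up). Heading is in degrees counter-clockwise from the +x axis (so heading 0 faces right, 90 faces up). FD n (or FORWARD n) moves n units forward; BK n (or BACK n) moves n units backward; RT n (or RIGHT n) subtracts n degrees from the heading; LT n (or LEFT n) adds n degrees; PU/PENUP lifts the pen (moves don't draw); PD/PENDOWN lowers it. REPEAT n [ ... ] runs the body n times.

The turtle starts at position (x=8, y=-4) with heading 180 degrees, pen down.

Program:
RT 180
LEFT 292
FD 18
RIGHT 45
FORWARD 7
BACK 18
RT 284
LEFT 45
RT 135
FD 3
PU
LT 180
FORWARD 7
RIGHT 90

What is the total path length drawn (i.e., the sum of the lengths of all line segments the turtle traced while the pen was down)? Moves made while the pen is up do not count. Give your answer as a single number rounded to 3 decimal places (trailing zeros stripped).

Answer: 46

Derivation:
Executing turtle program step by step:
Start: pos=(8,-4), heading=180, pen down
RT 180: heading 180 -> 0
LT 292: heading 0 -> 292
FD 18: (8,-4) -> (14.743,-20.689) [heading=292, draw]
RT 45: heading 292 -> 247
FD 7: (14.743,-20.689) -> (12.008,-27.133) [heading=247, draw]
BK 18: (12.008,-27.133) -> (19.041,-10.564) [heading=247, draw]
RT 284: heading 247 -> 323
LT 45: heading 323 -> 8
RT 135: heading 8 -> 233
FD 3: (19.041,-10.564) -> (17.236,-12.96) [heading=233, draw]
PU: pen up
LT 180: heading 233 -> 53
FD 7: (17.236,-12.96) -> (21.448,-7.369) [heading=53, move]
RT 90: heading 53 -> 323
Final: pos=(21.448,-7.369), heading=323, 4 segment(s) drawn

Segment lengths:
  seg 1: (8,-4) -> (14.743,-20.689), length = 18
  seg 2: (14.743,-20.689) -> (12.008,-27.133), length = 7
  seg 3: (12.008,-27.133) -> (19.041,-10.564), length = 18
  seg 4: (19.041,-10.564) -> (17.236,-12.96), length = 3
Total = 46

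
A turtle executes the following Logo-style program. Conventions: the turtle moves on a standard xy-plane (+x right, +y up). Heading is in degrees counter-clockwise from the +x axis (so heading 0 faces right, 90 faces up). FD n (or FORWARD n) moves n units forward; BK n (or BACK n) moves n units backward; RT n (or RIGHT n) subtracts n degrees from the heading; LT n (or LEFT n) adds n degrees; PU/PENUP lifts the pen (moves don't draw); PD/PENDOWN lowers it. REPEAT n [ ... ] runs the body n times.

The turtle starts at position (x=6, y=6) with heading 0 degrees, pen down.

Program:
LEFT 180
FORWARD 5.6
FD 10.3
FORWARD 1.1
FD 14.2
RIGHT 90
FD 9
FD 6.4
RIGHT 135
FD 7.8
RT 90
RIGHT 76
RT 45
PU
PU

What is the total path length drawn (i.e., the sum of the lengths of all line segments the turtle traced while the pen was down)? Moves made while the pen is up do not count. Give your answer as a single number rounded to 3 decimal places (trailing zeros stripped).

Answer: 54.4

Derivation:
Executing turtle program step by step:
Start: pos=(6,6), heading=0, pen down
LT 180: heading 0 -> 180
FD 5.6: (6,6) -> (0.4,6) [heading=180, draw]
FD 10.3: (0.4,6) -> (-9.9,6) [heading=180, draw]
FD 1.1: (-9.9,6) -> (-11,6) [heading=180, draw]
FD 14.2: (-11,6) -> (-25.2,6) [heading=180, draw]
RT 90: heading 180 -> 90
FD 9: (-25.2,6) -> (-25.2,15) [heading=90, draw]
FD 6.4: (-25.2,15) -> (-25.2,21.4) [heading=90, draw]
RT 135: heading 90 -> 315
FD 7.8: (-25.2,21.4) -> (-19.685,15.885) [heading=315, draw]
RT 90: heading 315 -> 225
RT 76: heading 225 -> 149
RT 45: heading 149 -> 104
PU: pen up
PU: pen up
Final: pos=(-19.685,15.885), heading=104, 7 segment(s) drawn

Segment lengths:
  seg 1: (6,6) -> (0.4,6), length = 5.6
  seg 2: (0.4,6) -> (-9.9,6), length = 10.3
  seg 3: (-9.9,6) -> (-11,6), length = 1.1
  seg 4: (-11,6) -> (-25.2,6), length = 14.2
  seg 5: (-25.2,6) -> (-25.2,15), length = 9
  seg 6: (-25.2,15) -> (-25.2,21.4), length = 6.4
  seg 7: (-25.2,21.4) -> (-19.685,15.885), length = 7.8
Total = 54.4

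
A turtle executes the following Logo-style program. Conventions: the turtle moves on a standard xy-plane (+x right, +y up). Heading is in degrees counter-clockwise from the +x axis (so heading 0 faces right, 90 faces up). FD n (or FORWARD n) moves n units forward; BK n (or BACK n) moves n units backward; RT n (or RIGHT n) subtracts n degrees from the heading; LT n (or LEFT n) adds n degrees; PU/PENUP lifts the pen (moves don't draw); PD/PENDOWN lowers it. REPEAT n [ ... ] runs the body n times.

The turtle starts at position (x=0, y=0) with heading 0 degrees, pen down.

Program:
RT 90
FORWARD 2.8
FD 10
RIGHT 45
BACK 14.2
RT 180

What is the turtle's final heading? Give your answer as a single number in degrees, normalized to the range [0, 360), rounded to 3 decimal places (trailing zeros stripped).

Answer: 45

Derivation:
Executing turtle program step by step:
Start: pos=(0,0), heading=0, pen down
RT 90: heading 0 -> 270
FD 2.8: (0,0) -> (0,-2.8) [heading=270, draw]
FD 10: (0,-2.8) -> (0,-12.8) [heading=270, draw]
RT 45: heading 270 -> 225
BK 14.2: (0,-12.8) -> (10.041,-2.759) [heading=225, draw]
RT 180: heading 225 -> 45
Final: pos=(10.041,-2.759), heading=45, 3 segment(s) drawn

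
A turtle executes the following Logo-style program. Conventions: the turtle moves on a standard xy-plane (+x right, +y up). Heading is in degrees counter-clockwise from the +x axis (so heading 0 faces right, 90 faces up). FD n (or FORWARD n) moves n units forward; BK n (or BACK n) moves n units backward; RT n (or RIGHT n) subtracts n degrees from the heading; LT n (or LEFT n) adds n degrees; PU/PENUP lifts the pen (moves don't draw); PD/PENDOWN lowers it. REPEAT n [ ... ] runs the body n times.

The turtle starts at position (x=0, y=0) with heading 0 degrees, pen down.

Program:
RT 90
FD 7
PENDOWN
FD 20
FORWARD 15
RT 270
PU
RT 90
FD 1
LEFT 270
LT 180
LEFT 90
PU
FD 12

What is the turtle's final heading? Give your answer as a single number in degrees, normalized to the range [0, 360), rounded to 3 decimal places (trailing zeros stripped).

Executing turtle program step by step:
Start: pos=(0,0), heading=0, pen down
RT 90: heading 0 -> 270
FD 7: (0,0) -> (0,-7) [heading=270, draw]
PD: pen down
FD 20: (0,-7) -> (0,-27) [heading=270, draw]
FD 15: (0,-27) -> (0,-42) [heading=270, draw]
RT 270: heading 270 -> 0
PU: pen up
RT 90: heading 0 -> 270
FD 1: (0,-42) -> (0,-43) [heading=270, move]
LT 270: heading 270 -> 180
LT 180: heading 180 -> 0
LT 90: heading 0 -> 90
PU: pen up
FD 12: (0,-43) -> (0,-31) [heading=90, move]
Final: pos=(0,-31), heading=90, 3 segment(s) drawn

Answer: 90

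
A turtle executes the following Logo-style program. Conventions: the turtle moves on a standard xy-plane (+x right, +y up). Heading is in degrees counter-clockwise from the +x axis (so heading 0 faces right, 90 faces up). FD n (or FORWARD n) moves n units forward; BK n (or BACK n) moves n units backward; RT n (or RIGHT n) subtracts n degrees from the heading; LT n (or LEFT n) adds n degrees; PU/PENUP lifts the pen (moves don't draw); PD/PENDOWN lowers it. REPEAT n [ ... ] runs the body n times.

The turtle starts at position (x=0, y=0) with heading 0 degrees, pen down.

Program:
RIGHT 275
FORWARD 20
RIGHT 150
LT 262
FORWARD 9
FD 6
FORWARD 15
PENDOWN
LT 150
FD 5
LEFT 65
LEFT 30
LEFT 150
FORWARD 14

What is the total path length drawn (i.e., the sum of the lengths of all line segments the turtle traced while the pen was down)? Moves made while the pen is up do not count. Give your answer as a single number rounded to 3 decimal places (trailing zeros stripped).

Answer: 69

Derivation:
Executing turtle program step by step:
Start: pos=(0,0), heading=0, pen down
RT 275: heading 0 -> 85
FD 20: (0,0) -> (1.743,19.924) [heading=85, draw]
RT 150: heading 85 -> 295
LT 262: heading 295 -> 197
FD 9: (1.743,19.924) -> (-6.864,17.293) [heading=197, draw]
FD 6: (-6.864,17.293) -> (-12.601,15.538) [heading=197, draw]
FD 15: (-12.601,15.538) -> (-26.946,11.153) [heading=197, draw]
PD: pen down
LT 150: heading 197 -> 347
FD 5: (-26.946,11.153) -> (-22.074,10.028) [heading=347, draw]
LT 65: heading 347 -> 52
LT 30: heading 52 -> 82
LT 150: heading 82 -> 232
FD 14: (-22.074,10.028) -> (-30.693,-1.004) [heading=232, draw]
Final: pos=(-30.693,-1.004), heading=232, 6 segment(s) drawn

Segment lengths:
  seg 1: (0,0) -> (1.743,19.924), length = 20
  seg 2: (1.743,19.924) -> (-6.864,17.293), length = 9
  seg 3: (-6.864,17.293) -> (-12.601,15.538), length = 6
  seg 4: (-12.601,15.538) -> (-26.946,11.153), length = 15
  seg 5: (-26.946,11.153) -> (-22.074,10.028), length = 5
  seg 6: (-22.074,10.028) -> (-30.693,-1.004), length = 14
Total = 69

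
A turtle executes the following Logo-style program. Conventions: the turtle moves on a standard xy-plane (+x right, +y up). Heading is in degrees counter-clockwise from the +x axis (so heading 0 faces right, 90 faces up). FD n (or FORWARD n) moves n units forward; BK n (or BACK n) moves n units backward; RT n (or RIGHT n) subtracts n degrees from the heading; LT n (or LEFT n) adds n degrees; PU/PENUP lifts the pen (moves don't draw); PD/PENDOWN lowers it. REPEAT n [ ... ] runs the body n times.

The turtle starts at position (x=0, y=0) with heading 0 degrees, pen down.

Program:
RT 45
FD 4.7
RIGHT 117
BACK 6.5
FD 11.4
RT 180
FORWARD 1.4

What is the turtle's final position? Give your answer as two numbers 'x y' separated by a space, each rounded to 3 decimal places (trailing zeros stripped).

Executing turtle program step by step:
Start: pos=(0,0), heading=0, pen down
RT 45: heading 0 -> 315
FD 4.7: (0,0) -> (3.323,-3.323) [heading=315, draw]
RT 117: heading 315 -> 198
BK 6.5: (3.323,-3.323) -> (9.505,-1.315) [heading=198, draw]
FD 11.4: (9.505,-1.315) -> (-1.337,-4.838) [heading=198, draw]
RT 180: heading 198 -> 18
FD 1.4: (-1.337,-4.838) -> (-0.005,-4.405) [heading=18, draw]
Final: pos=(-0.005,-4.405), heading=18, 4 segment(s) drawn

Answer: -0.005 -4.405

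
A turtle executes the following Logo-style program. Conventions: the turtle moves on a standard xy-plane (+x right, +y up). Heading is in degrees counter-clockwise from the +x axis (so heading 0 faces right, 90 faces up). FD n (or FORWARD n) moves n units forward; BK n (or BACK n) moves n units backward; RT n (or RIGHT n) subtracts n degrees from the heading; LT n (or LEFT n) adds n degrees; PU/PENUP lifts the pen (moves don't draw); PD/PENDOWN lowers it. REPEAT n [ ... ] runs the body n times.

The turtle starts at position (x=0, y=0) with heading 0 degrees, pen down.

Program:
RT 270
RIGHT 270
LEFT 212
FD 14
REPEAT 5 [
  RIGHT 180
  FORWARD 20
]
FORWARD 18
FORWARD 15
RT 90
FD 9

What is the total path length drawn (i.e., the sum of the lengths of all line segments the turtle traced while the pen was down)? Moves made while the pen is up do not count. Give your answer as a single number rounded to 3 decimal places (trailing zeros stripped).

Executing turtle program step by step:
Start: pos=(0,0), heading=0, pen down
RT 270: heading 0 -> 90
RT 270: heading 90 -> 180
LT 212: heading 180 -> 32
FD 14: (0,0) -> (11.873,7.419) [heading=32, draw]
REPEAT 5 [
  -- iteration 1/5 --
  RT 180: heading 32 -> 212
  FD 20: (11.873,7.419) -> (-5.088,-3.18) [heading=212, draw]
  -- iteration 2/5 --
  RT 180: heading 212 -> 32
  FD 20: (-5.088,-3.18) -> (11.873,7.419) [heading=32, draw]
  -- iteration 3/5 --
  RT 180: heading 32 -> 212
  FD 20: (11.873,7.419) -> (-5.088,-3.18) [heading=212, draw]
  -- iteration 4/5 --
  RT 180: heading 212 -> 32
  FD 20: (-5.088,-3.18) -> (11.873,7.419) [heading=32, draw]
  -- iteration 5/5 --
  RT 180: heading 32 -> 212
  FD 20: (11.873,7.419) -> (-5.088,-3.18) [heading=212, draw]
]
FD 18: (-5.088,-3.18) -> (-20.353,-12.718) [heading=212, draw]
FD 15: (-20.353,-12.718) -> (-33.074,-20.667) [heading=212, draw]
RT 90: heading 212 -> 122
FD 9: (-33.074,-20.667) -> (-37.843,-13.034) [heading=122, draw]
Final: pos=(-37.843,-13.034), heading=122, 9 segment(s) drawn

Segment lengths:
  seg 1: (0,0) -> (11.873,7.419), length = 14
  seg 2: (11.873,7.419) -> (-5.088,-3.18), length = 20
  seg 3: (-5.088,-3.18) -> (11.873,7.419), length = 20
  seg 4: (11.873,7.419) -> (-5.088,-3.18), length = 20
  seg 5: (-5.088,-3.18) -> (11.873,7.419), length = 20
  seg 6: (11.873,7.419) -> (-5.088,-3.18), length = 20
  seg 7: (-5.088,-3.18) -> (-20.353,-12.718), length = 18
  seg 8: (-20.353,-12.718) -> (-33.074,-20.667), length = 15
  seg 9: (-33.074,-20.667) -> (-37.843,-13.034), length = 9
Total = 156

Answer: 156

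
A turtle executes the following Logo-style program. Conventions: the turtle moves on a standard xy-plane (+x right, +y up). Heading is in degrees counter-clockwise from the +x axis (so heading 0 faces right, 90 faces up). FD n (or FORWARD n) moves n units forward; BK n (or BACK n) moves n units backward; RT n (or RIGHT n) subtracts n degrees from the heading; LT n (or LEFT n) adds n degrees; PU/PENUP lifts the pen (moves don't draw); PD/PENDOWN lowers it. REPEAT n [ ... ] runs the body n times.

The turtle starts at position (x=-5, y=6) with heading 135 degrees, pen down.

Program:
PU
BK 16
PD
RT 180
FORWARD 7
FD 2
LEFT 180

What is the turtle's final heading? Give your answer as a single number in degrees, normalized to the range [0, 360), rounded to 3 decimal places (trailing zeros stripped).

Answer: 135

Derivation:
Executing turtle program step by step:
Start: pos=(-5,6), heading=135, pen down
PU: pen up
BK 16: (-5,6) -> (6.314,-5.314) [heading=135, move]
PD: pen down
RT 180: heading 135 -> 315
FD 7: (6.314,-5.314) -> (11.263,-10.263) [heading=315, draw]
FD 2: (11.263,-10.263) -> (12.678,-11.678) [heading=315, draw]
LT 180: heading 315 -> 135
Final: pos=(12.678,-11.678), heading=135, 2 segment(s) drawn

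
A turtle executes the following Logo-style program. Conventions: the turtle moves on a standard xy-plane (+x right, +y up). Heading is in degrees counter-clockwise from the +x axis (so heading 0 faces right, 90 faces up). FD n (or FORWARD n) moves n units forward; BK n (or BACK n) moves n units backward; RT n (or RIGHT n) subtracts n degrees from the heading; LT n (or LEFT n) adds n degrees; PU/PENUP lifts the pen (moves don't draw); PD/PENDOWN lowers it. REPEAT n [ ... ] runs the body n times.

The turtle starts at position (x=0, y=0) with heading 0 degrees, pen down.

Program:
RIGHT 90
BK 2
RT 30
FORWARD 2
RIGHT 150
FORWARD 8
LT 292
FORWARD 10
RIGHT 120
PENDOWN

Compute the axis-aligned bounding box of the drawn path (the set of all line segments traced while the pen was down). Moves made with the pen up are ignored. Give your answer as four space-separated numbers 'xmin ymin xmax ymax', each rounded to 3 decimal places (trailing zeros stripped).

Answer: -1 0 8.272 12.014

Derivation:
Executing turtle program step by step:
Start: pos=(0,0), heading=0, pen down
RT 90: heading 0 -> 270
BK 2: (0,0) -> (0,2) [heading=270, draw]
RT 30: heading 270 -> 240
FD 2: (0,2) -> (-1,0.268) [heading=240, draw]
RT 150: heading 240 -> 90
FD 8: (-1,0.268) -> (-1,8.268) [heading=90, draw]
LT 292: heading 90 -> 22
FD 10: (-1,8.268) -> (8.272,12.014) [heading=22, draw]
RT 120: heading 22 -> 262
PD: pen down
Final: pos=(8.272,12.014), heading=262, 4 segment(s) drawn

Segment endpoints: x in {-1, -1, 0, 0, 8.272}, y in {0, 0.268, 2, 8.268, 12.014}
xmin=-1, ymin=0, xmax=8.272, ymax=12.014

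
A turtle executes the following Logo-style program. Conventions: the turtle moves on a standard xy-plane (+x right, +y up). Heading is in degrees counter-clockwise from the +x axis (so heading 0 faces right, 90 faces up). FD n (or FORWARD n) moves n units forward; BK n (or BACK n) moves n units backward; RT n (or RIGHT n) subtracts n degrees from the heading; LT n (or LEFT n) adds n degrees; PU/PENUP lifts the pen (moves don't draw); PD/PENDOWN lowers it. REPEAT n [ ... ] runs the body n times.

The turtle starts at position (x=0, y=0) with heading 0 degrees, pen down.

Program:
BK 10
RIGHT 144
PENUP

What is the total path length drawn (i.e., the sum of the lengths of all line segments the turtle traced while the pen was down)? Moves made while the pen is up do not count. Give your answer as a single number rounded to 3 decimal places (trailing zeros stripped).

Executing turtle program step by step:
Start: pos=(0,0), heading=0, pen down
BK 10: (0,0) -> (-10,0) [heading=0, draw]
RT 144: heading 0 -> 216
PU: pen up
Final: pos=(-10,0), heading=216, 1 segment(s) drawn

Segment lengths:
  seg 1: (0,0) -> (-10,0), length = 10
Total = 10

Answer: 10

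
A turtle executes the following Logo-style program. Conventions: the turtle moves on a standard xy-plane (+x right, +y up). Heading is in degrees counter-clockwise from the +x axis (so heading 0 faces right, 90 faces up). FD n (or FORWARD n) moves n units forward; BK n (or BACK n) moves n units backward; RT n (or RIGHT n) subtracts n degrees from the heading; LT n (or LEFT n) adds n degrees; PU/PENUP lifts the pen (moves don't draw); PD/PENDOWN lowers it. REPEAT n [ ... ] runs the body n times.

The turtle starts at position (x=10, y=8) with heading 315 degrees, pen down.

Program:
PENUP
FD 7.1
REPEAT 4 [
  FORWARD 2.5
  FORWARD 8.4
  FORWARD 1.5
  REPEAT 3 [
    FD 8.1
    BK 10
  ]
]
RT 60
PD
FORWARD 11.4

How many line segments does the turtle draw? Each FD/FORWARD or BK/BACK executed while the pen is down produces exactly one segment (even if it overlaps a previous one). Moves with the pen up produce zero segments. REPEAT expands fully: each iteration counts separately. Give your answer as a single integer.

Executing turtle program step by step:
Start: pos=(10,8), heading=315, pen down
PU: pen up
FD 7.1: (10,8) -> (15.02,2.98) [heading=315, move]
REPEAT 4 [
  -- iteration 1/4 --
  FD 2.5: (15.02,2.98) -> (16.788,1.212) [heading=315, move]
  FD 8.4: (16.788,1.212) -> (22.728,-4.728) [heading=315, move]
  FD 1.5: (22.728,-4.728) -> (23.789,-5.789) [heading=315, move]
  REPEAT 3 [
    -- iteration 1/3 --
    FD 8.1: (23.789,-5.789) -> (29.516,-11.516) [heading=315, move]
    BK 10: (29.516,-11.516) -> (22.445,-4.445) [heading=315, move]
    -- iteration 2/3 --
    FD 8.1: (22.445,-4.445) -> (28.173,-10.173) [heading=315, move]
    BK 10: (28.173,-10.173) -> (21.102,-3.102) [heading=315, move]
    -- iteration 3/3 --
    FD 8.1: (21.102,-3.102) -> (26.829,-8.829) [heading=315, move]
    BK 10: (26.829,-8.829) -> (19.758,-1.758) [heading=315, move]
  ]
  -- iteration 2/4 --
  FD 2.5: (19.758,-1.758) -> (21.526,-3.526) [heading=315, move]
  FD 8.4: (21.526,-3.526) -> (27.466,-9.466) [heading=315, move]
  FD 1.5: (27.466,-9.466) -> (28.526,-10.526) [heading=315, move]
  REPEAT 3 [
    -- iteration 1/3 --
    FD 8.1: (28.526,-10.526) -> (34.254,-16.254) [heading=315, move]
    BK 10: (34.254,-16.254) -> (27.183,-9.183) [heading=315, move]
    -- iteration 2/3 --
    FD 8.1: (27.183,-9.183) -> (32.91,-14.91) [heading=315, move]
    BK 10: (32.91,-14.91) -> (25.839,-7.839) [heading=315, move]
    -- iteration 3/3 --
    FD 8.1: (25.839,-7.839) -> (31.567,-13.567) [heading=315, move]
    BK 10: (31.567,-13.567) -> (24.496,-6.496) [heading=315, move]
  ]
  -- iteration 3/4 --
  FD 2.5: (24.496,-6.496) -> (26.263,-8.263) [heading=315, move]
  FD 8.4: (26.263,-8.263) -> (32.203,-14.203) [heading=315, move]
  FD 1.5: (32.203,-14.203) -> (33.264,-15.264) [heading=315, move]
  REPEAT 3 [
    -- iteration 1/3 --
    FD 8.1: (33.264,-15.264) -> (38.991,-20.991) [heading=315, move]
    BK 10: (38.991,-20.991) -> (31.92,-13.92) [heading=315, move]
    -- iteration 2/3 --
    FD 8.1: (31.92,-13.92) -> (37.648,-19.648) [heading=315, move]
    BK 10: (37.648,-19.648) -> (30.577,-12.577) [heading=315, move]
    -- iteration 3/3 --
    FD 8.1: (30.577,-12.577) -> (36.304,-18.304) [heading=315, move]
    BK 10: (36.304,-18.304) -> (29.233,-11.233) [heading=315, move]
  ]
  -- iteration 4/4 --
  FD 2.5: (29.233,-11.233) -> (31.001,-13.001) [heading=315, move]
  FD 8.4: (31.001,-13.001) -> (36.941,-18.941) [heading=315, move]
  FD 1.5: (36.941,-18.941) -> (38.001,-20.001) [heading=315, move]
  REPEAT 3 [
    -- iteration 1/3 --
    FD 8.1: (38.001,-20.001) -> (43.729,-25.729) [heading=315, move]
    BK 10: (43.729,-25.729) -> (36.658,-18.658) [heading=315, move]
    -- iteration 2/3 --
    FD 8.1: (36.658,-18.658) -> (42.385,-24.385) [heading=315, move]
    BK 10: (42.385,-24.385) -> (35.314,-17.314) [heading=315, move]
    -- iteration 3/3 --
    FD 8.1: (35.314,-17.314) -> (41.042,-23.042) [heading=315, move]
    BK 10: (41.042,-23.042) -> (33.971,-15.971) [heading=315, move]
  ]
]
RT 60: heading 315 -> 255
PD: pen down
FD 11.4: (33.971,-15.971) -> (31.02,-26.982) [heading=255, draw]
Final: pos=(31.02,-26.982), heading=255, 1 segment(s) drawn
Segments drawn: 1

Answer: 1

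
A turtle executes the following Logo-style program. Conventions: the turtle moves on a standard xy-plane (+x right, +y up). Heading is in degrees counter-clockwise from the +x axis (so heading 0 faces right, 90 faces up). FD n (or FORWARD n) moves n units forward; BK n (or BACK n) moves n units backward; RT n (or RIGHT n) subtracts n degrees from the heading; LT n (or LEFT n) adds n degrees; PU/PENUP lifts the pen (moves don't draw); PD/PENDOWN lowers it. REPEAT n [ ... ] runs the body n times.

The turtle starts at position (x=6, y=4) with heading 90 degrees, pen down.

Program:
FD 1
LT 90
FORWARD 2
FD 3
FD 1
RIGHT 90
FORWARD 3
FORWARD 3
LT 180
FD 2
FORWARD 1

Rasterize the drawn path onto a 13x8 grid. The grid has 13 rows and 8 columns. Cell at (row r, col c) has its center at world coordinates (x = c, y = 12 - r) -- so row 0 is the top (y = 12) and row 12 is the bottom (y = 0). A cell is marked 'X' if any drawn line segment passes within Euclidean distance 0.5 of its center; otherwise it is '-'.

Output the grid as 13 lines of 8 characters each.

Answer: --------
X-------
X-------
X-------
X-------
X-------
X-------
XXXXXXX-
------X-
--------
--------
--------
--------

Derivation:
Segment 0: (6,4) -> (6,5)
Segment 1: (6,5) -> (4,5)
Segment 2: (4,5) -> (1,5)
Segment 3: (1,5) -> (0,5)
Segment 4: (0,5) -> (0,8)
Segment 5: (0,8) -> (0,11)
Segment 6: (0,11) -> (0,9)
Segment 7: (0,9) -> (-0,8)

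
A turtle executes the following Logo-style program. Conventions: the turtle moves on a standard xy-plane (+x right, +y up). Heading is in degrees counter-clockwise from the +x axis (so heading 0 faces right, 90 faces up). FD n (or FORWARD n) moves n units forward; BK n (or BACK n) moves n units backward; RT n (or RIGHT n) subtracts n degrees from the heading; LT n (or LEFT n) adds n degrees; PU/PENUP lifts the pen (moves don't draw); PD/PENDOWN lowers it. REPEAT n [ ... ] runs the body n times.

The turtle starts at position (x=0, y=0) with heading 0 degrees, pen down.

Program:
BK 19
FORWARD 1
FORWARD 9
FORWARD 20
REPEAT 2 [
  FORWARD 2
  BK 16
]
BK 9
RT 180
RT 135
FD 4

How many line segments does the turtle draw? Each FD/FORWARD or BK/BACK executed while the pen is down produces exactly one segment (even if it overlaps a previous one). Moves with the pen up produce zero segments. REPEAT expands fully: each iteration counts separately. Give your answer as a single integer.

Executing turtle program step by step:
Start: pos=(0,0), heading=0, pen down
BK 19: (0,0) -> (-19,0) [heading=0, draw]
FD 1: (-19,0) -> (-18,0) [heading=0, draw]
FD 9: (-18,0) -> (-9,0) [heading=0, draw]
FD 20: (-9,0) -> (11,0) [heading=0, draw]
REPEAT 2 [
  -- iteration 1/2 --
  FD 2: (11,0) -> (13,0) [heading=0, draw]
  BK 16: (13,0) -> (-3,0) [heading=0, draw]
  -- iteration 2/2 --
  FD 2: (-3,0) -> (-1,0) [heading=0, draw]
  BK 16: (-1,0) -> (-17,0) [heading=0, draw]
]
BK 9: (-17,0) -> (-26,0) [heading=0, draw]
RT 180: heading 0 -> 180
RT 135: heading 180 -> 45
FD 4: (-26,0) -> (-23.172,2.828) [heading=45, draw]
Final: pos=(-23.172,2.828), heading=45, 10 segment(s) drawn
Segments drawn: 10

Answer: 10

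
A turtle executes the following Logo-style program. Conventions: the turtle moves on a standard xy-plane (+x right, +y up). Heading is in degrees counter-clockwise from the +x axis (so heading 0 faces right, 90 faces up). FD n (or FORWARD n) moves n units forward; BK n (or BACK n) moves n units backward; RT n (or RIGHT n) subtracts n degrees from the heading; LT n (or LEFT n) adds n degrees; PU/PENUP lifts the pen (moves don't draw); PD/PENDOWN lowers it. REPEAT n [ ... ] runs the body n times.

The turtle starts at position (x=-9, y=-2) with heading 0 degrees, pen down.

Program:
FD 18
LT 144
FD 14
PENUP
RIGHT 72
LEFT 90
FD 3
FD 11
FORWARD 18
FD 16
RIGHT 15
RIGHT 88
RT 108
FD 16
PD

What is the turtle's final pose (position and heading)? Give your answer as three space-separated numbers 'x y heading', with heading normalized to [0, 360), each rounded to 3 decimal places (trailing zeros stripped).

Executing turtle program step by step:
Start: pos=(-9,-2), heading=0, pen down
FD 18: (-9,-2) -> (9,-2) [heading=0, draw]
LT 144: heading 0 -> 144
FD 14: (9,-2) -> (-2.326,6.229) [heading=144, draw]
PU: pen up
RT 72: heading 144 -> 72
LT 90: heading 72 -> 162
FD 3: (-2.326,6.229) -> (-5.179,7.156) [heading=162, move]
FD 11: (-5.179,7.156) -> (-15.641,10.555) [heading=162, move]
FD 18: (-15.641,10.555) -> (-32.76,16.118) [heading=162, move]
FD 16: (-32.76,16.118) -> (-47.977,21.062) [heading=162, move]
RT 15: heading 162 -> 147
RT 88: heading 147 -> 59
RT 108: heading 59 -> 311
FD 16: (-47.977,21.062) -> (-37.48,8.986) [heading=311, move]
PD: pen down
Final: pos=(-37.48,8.986), heading=311, 2 segment(s) drawn

Answer: -37.48 8.986 311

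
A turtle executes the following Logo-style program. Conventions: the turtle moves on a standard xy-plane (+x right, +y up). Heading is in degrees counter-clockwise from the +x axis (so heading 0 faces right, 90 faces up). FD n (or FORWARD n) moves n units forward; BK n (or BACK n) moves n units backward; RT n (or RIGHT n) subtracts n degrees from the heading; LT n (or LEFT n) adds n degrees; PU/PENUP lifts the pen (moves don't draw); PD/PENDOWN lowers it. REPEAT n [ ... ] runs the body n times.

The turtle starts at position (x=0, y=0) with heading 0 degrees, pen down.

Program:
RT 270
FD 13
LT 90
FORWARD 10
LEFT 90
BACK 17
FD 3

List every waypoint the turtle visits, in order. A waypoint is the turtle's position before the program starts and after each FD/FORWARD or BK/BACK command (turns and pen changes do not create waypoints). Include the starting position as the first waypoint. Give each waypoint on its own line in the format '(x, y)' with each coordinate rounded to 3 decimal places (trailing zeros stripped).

Answer: (0, 0)
(0, 13)
(-10, 13)
(-10, 30)
(-10, 27)

Derivation:
Executing turtle program step by step:
Start: pos=(0,0), heading=0, pen down
RT 270: heading 0 -> 90
FD 13: (0,0) -> (0,13) [heading=90, draw]
LT 90: heading 90 -> 180
FD 10: (0,13) -> (-10,13) [heading=180, draw]
LT 90: heading 180 -> 270
BK 17: (-10,13) -> (-10,30) [heading=270, draw]
FD 3: (-10,30) -> (-10,27) [heading=270, draw]
Final: pos=(-10,27), heading=270, 4 segment(s) drawn
Waypoints (5 total):
(0, 0)
(0, 13)
(-10, 13)
(-10, 30)
(-10, 27)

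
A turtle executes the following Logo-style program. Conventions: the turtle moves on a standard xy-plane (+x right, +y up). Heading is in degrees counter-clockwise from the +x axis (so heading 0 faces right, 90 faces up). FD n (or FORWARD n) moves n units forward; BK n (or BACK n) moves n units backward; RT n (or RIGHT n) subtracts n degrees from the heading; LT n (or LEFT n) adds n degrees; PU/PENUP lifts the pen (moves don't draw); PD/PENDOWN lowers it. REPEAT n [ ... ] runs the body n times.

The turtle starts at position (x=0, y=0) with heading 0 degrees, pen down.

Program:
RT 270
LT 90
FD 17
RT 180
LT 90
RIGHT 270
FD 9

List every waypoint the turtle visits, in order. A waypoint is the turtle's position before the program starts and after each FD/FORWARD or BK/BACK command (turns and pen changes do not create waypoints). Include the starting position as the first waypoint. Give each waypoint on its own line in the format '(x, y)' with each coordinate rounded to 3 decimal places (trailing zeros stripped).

Answer: (0, 0)
(-17, 0)
(-26, 0)

Derivation:
Executing turtle program step by step:
Start: pos=(0,0), heading=0, pen down
RT 270: heading 0 -> 90
LT 90: heading 90 -> 180
FD 17: (0,0) -> (-17,0) [heading=180, draw]
RT 180: heading 180 -> 0
LT 90: heading 0 -> 90
RT 270: heading 90 -> 180
FD 9: (-17,0) -> (-26,0) [heading=180, draw]
Final: pos=(-26,0), heading=180, 2 segment(s) drawn
Waypoints (3 total):
(0, 0)
(-17, 0)
(-26, 0)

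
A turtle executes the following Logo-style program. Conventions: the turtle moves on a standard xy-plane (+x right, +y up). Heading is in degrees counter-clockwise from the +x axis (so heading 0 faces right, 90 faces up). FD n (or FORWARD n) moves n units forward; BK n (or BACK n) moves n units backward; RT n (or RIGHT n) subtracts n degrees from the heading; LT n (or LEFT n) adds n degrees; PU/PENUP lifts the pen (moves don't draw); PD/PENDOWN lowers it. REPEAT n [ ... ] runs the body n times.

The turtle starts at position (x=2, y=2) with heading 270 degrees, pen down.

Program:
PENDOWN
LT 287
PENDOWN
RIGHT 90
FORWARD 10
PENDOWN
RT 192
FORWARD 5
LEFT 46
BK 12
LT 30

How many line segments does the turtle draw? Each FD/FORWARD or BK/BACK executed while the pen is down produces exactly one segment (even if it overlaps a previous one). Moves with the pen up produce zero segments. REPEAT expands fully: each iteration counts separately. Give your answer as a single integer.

Executing turtle program step by step:
Start: pos=(2,2), heading=270, pen down
PD: pen down
LT 287: heading 270 -> 197
PD: pen down
RT 90: heading 197 -> 107
FD 10: (2,2) -> (-0.924,11.563) [heading=107, draw]
PD: pen down
RT 192: heading 107 -> 275
FD 5: (-0.924,11.563) -> (-0.488,6.582) [heading=275, draw]
LT 46: heading 275 -> 321
BK 12: (-0.488,6.582) -> (-9.814,14.134) [heading=321, draw]
LT 30: heading 321 -> 351
Final: pos=(-9.814,14.134), heading=351, 3 segment(s) drawn
Segments drawn: 3

Answer: 3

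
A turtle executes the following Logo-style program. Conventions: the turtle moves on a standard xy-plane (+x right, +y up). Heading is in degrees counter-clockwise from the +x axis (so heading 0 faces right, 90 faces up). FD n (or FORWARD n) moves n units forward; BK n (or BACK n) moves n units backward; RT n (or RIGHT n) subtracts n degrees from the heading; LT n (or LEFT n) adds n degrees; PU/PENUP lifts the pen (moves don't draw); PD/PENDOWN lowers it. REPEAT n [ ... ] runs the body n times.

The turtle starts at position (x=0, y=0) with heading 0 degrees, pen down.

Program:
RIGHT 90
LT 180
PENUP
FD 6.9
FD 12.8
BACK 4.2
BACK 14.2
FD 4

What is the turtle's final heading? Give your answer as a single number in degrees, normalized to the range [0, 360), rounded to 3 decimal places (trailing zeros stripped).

Answer: 90

Derivation:
Executing turtle program step by step:
Start: pos=(0,0), heading=0, pen down
RT 90: heading 0 -> 270
LT 180: heading 270 -> 90
PU: pen up
FD 6.9: (0,0) -> (0,6.9) [heading=90, move]
FD 12.8: (0,6.9) -> (0,19.7) [heading=90, move]
BK 4.2: (0,19.7) -> (0,15.5) [heading=90, move]
BK 14.2: (0,15.5) -> (0,1.3) [heading=90, move]
FD 4: (0,1.3) -> (0,5.3) [heading=90, move]
Final: pos=(0,5.3), heading=90, 0 segment(s) drawn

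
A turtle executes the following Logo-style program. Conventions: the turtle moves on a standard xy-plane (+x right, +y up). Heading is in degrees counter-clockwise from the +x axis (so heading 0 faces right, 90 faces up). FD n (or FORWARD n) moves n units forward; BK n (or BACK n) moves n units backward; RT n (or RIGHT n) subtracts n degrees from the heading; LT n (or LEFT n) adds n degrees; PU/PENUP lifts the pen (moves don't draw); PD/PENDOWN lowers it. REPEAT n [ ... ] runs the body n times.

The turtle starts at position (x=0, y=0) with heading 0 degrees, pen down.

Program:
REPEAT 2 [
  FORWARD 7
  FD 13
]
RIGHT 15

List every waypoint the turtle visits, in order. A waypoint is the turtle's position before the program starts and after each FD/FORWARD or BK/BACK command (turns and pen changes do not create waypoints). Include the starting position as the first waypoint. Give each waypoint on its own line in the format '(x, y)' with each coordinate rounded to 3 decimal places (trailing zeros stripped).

Executing turtle program step by step:
Start: pos=(0,0), heading=0, pen down
REPEAT 2 [
  -- iteration 1/2 --
  FD 7: (0,0) -> (7,0) [heading=0, draw]
  FD 13: (7,0) -> (20,0) [heading=0, draw]
  -- iteration 2/2 --
  FD 7: (20,0) -> (27,0) [heading=0, draw]
  FD 13: (27,0) -> (40,0) [heading=0, draw]
]
RT 15: heading 0 -> 345
Final: pos=(40,0), heading=345, 4 segment(s) drawn
Waypoints (5 total):
(0, 0)
(7, 0)
(20, 0)
(27, 0)
(40, 0)

Answer: (0, 0)
(7, 0)
(20, 0)
(27, 0)
(40, 0)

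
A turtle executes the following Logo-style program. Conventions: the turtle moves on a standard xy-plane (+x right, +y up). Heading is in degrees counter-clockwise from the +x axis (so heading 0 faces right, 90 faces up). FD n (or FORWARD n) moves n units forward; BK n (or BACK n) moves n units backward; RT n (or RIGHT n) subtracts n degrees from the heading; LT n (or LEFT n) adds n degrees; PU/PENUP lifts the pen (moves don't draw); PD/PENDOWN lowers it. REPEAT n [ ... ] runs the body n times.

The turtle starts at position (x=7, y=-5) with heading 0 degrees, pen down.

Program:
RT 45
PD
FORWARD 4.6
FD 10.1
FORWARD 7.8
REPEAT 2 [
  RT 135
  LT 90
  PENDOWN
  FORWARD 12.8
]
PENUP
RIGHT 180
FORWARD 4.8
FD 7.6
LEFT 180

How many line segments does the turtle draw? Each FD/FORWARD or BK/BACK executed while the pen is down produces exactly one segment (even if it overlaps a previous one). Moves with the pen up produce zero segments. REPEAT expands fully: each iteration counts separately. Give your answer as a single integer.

Answer: 5

Derivation:
Executing turtle program step by step:
Start: pos=(7,-5), heading=0, pen down
RT 45: heading 0 -> 315
PD: pen down
FD 4.6: (7,-5) -> (10.253,-8.253) [heading=315, draw]
FD 10.1: (10.253,-8.253) -> (17.394,-15.394) [heading=315, draw]
FD 7.8: (17.394,-15.394) -> (22.91,-20.91) [heading=315, draw]
REPEAT 2 [
  -- iteration 1/2 --
  RT 135: heading 315 -> 180
  LT 90: heading 180 -> 270
  PD: pen down
  FD 12.8: (22.91,-20.91) -> (22.91,-33.71) [heading=270, draw]
  -- iteration 2/2 --
  RT 135: heading 270 -> 135
  LT 90: heading 135 -> 225
  PD: pen down
  FD 12.8: (22.91,-33.71) -> (13.859,-42.761) [heading=225, draw]
]
PU: pen up
RT 180: heading 225 -> 45
FD 4.8: (13.859,-42.761) -> (17.253,-39.367) [heading=45, move]
FD 7.6: (17.253,-39.367) -> (22.627,-33.993) [heading=45, move]
LT 180: heading 45 -> 225
Final: pos=(22.627,-33.993), heading=225, 5 segment(s) drawn
Segments drawn: 5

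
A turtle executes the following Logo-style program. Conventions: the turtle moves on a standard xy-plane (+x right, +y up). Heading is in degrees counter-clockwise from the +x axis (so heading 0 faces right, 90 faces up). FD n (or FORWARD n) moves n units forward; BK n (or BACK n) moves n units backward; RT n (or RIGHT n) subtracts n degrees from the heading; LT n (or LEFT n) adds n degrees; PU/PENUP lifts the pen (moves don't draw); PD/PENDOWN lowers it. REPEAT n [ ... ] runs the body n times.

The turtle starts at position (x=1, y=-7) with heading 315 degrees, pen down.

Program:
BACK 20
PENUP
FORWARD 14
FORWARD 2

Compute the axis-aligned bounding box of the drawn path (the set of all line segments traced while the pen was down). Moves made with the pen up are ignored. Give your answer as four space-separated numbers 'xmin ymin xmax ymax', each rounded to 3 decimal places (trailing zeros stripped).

Answer: -13.142 -7 1 7.142

Derivation:
Executing turtle program step by step:
Start: pos=(1,-7), heading=315, pen down
BK 20: (1,-7) -> (-13.142,7.142) [heading=315, draw]
PU: pen up
FD 14: (-13.142,7.142) -> (-3.243,-2.757) [heading=315, move]
FD 2: (-3.243,-2.757) -> (-1.828,-4.172) [heading=315, move]
Final: pos=(-1.828,-4.172), heading=315, 1 segment(s) drawn

Segment endpoints: x in {-13.142, 1}, y in {-7, 7.142}
xmin=-13.142, ymin=-7, xmax=1, ymax=7.142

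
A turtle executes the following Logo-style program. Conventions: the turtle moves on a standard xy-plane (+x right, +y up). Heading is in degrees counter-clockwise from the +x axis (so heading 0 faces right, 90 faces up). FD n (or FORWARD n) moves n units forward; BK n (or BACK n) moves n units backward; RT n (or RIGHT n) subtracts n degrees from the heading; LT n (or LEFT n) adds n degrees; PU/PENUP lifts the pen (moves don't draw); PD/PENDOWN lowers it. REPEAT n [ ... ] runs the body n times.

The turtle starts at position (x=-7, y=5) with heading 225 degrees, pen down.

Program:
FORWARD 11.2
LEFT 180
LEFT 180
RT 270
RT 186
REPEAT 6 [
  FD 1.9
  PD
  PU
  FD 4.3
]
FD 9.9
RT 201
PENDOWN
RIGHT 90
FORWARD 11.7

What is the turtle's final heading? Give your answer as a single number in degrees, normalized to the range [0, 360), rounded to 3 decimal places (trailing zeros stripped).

Answer: 198

Derivation:
Executing turtle program step by step:
Start: pos=(-7,5), heading=225, pen down
FD 11.2: (-7,5) -> (-14.92,-2.92) [heading=225, draw]
LT 180: heading 225 -> 45
LT 180: heading 45 -> 225
RT 270: heading 225 -> 315
RT 186: heading 315 -> 129
REPEAT 6 [
  -- iteration 1/6 --
  FD 1.9: (-14.92,-2.92) -> (-16.115,-1.443) [heading=129, draw]
  PD: pen down
  PU: pen up
  FD 4.3: (-16.115,-1.443) -> (-18.821,1.899) [heading=129, move]
  -- iteration 2/6 --
  FD 1.9: (-18.821,1.899) -> (-20.017,3.375) [heading=129, move]
  PD: pen down
  PU: pen up
  FD 4.3: (-20.017,3.375) -> (-22.723,6.717) [heading=129, move]
  -- iteration 3/6 --
  FD 1.9: (-22.723,6.717) -> (-23.919,8.194) [heading=129, move]
  PD: pen down
  PU: pen up
  FD 4.3: (-23.919,8.194) -> (-26.625,11.535) [heading=129, move]
  -- iteration 4/6 --
  FD 1.9: (-26.625,11.535) -> (-27.821,13.012) [heading=129, move]
  PD: pen down
  PU: pen up
  FD 4.3: (-27.821,13.012) -> (-30.527,16.354) [heading=129, move]
  -- iteration 5/6 --
  FD 1.9: (-30.527,16.354) -> (-31.722,17.83) [heading=129, move]
  PD: pen down
  PU: pen up
  FD 4.3: (-31.722,17.83) -> (-34.429,21.172) [heading=129, move]
  -- iteration 6/6 --
  FD 1.9: (-34.429,21.172) -> (-35.624,22.649) [heading=129, move]
  PD: pen down
  PU: pen up
  FD 4.3: (-35.624,22.649) -> (-38.33,25.99) [heading=129, move]
]
FD 9.9: (-38.33,25.99) -> (-44.561,33.684) [heading=129, move]
RT 201: heading 129 -> 288
PD: pen down
RT 90: heading 288 -> 198
FD 11.7: (-44.561,33.684) -> (-55.688,30.068) [heading=198, draw]
Final: pos=(-55.688,30.068), heading=198, 3 segment(s) drawn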